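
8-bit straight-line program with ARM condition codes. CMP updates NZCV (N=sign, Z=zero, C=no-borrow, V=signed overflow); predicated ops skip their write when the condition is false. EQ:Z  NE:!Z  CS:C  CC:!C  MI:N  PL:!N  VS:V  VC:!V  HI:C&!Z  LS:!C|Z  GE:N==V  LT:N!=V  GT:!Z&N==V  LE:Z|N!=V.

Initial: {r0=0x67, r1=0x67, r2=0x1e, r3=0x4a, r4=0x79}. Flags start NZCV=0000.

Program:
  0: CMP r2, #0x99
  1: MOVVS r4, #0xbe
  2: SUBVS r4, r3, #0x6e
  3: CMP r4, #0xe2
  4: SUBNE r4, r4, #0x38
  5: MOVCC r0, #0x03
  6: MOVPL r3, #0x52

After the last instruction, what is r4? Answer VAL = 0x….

0: ✓ CMP  NZCV=1001
1: ✓ MOVVS  r4←0xbe
2: ✓ SUBVS  r4←0xdc
3: ✓ CMP  NZCV=1000
4: ✓ SUBNE  r4←0xa4
5: ✓ MOVCC  r0←0x03
6: · MOVPL

VAL = 0xa4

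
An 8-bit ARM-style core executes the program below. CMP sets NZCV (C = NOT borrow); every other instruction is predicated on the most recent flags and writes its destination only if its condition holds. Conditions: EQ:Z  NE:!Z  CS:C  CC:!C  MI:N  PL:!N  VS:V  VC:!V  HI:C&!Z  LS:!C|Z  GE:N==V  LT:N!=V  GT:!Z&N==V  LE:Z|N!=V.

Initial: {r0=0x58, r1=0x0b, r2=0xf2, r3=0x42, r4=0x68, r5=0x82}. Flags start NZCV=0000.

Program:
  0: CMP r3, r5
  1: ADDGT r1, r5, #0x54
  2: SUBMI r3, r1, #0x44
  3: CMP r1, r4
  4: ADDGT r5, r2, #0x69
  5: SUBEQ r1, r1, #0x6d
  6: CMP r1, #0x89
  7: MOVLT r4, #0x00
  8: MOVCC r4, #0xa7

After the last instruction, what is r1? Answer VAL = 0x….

VAL = 0xd6

0: ✓ CMP  NZCV=1001
1: ✓ ADDGT  r1←0xd6
2: ✓ SUBMI  r3←0x92
3: ✓ CMP  NZCV=0011
4: · ADDGT
5: · SUBEQ
6: ✓ CMP  NZCV=0010
7: · MOVLT
8: · MOVCC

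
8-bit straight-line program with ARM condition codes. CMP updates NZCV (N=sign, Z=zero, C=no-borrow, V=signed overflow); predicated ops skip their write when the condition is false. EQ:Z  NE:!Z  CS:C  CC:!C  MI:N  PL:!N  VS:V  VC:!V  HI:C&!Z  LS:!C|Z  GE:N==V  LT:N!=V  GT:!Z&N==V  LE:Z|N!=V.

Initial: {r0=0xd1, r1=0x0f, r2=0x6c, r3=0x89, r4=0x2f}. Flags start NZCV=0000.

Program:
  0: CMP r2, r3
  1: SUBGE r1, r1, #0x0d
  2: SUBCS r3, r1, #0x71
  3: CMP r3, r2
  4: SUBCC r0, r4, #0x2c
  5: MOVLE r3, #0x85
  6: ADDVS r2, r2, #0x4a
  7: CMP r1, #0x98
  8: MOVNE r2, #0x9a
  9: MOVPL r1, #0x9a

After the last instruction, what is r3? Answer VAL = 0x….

VAL = 0x85

[0] flags=1001 → (cmp)
[1] flags=1001 GE?T → r1=0x02
[2] flags=1001 CS?F → skip
[3] flags=0011 → (cmp)
[4] flags=0011 CC?F → skip
[5] flags=0011 LE?T → r3=0x85
[6] flags=0011 VS?T → r2=0xb6
[7] flags=0000 → (cmp)
[8] flags=0000 NE?T → r2=0x9a
[9] flags=0000 PL?T → r1=0x9a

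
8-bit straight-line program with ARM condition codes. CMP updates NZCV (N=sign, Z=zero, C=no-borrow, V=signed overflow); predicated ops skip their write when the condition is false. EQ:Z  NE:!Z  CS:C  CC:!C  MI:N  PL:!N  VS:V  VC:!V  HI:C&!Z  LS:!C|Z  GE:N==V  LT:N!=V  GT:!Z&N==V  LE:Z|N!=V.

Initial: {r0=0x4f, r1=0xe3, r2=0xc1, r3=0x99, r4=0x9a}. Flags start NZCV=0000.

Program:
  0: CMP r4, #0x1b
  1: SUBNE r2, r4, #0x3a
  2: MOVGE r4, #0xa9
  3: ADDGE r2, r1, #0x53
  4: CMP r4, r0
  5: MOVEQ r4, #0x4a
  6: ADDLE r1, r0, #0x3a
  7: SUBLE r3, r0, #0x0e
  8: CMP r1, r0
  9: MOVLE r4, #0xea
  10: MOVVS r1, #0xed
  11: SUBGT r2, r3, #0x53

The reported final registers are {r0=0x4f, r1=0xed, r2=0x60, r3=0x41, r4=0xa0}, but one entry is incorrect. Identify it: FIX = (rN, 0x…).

[0] flags=0011 → (cmp)
[1] flags=0011 NE?T → r2=0x60
[2] flags=0011 GE?F → skip
[3] flags=0011 GE?F → skip
[4] flags=0011 → (cmp)
[5] flags=0011 EQ?F → skip
[6] flags=0011 LE?T → r1=0x89
[7] flags=0011 LE?T → r3=0x41
[8] flags=0011 → (cmp)
[9] flags=0011 LE?T → r4=0xea
[10] flags=0011 VS?T → r1=0xed
[11] flags=0011 GT?F → skip

FIX = (r4, 0xea)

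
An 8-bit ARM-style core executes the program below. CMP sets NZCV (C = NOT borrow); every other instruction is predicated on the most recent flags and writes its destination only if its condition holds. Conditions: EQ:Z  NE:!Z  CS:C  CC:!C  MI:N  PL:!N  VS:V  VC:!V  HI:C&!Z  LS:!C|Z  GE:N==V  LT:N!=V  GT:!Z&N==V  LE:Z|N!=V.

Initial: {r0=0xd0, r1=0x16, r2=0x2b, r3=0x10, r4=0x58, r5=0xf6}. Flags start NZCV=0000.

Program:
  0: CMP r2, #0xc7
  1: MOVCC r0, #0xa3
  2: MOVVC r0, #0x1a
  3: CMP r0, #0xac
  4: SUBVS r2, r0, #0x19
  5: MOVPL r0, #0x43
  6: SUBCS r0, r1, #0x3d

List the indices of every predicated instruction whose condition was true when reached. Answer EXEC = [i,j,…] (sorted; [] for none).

0: ✓ CMP  NZCV=0000
1: ✓ MOVCC  r0←0xa3
2: ✓ MOVVC  r0←0x1a
3: ✓ CMP  NZCV=0000
4: · SUBVS
5: ✓ MOVPL  r0←0x43
6: · SUBCS

EXEC = [1,2,5]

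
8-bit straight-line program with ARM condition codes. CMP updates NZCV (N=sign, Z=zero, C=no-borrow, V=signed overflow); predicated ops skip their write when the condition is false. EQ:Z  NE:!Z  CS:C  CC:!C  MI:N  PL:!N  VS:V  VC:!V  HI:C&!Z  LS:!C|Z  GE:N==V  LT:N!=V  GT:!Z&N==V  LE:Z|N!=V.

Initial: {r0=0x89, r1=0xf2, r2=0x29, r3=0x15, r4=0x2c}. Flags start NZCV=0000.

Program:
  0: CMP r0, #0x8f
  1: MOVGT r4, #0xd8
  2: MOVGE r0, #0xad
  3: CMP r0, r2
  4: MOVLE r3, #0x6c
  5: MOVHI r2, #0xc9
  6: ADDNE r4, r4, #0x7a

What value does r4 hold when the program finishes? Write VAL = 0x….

VAL = 0xa6

0: ✓ CMP  NZCV=1000
1: · MOVGT
2: · MOVGE
3: ✓ CMP  NZCV=0011
4: ✓ MOVLE  r3←0x6c
5: ✓ MOVHI  r2←0xc9
6: ✓ ADDNE  r4←0xa6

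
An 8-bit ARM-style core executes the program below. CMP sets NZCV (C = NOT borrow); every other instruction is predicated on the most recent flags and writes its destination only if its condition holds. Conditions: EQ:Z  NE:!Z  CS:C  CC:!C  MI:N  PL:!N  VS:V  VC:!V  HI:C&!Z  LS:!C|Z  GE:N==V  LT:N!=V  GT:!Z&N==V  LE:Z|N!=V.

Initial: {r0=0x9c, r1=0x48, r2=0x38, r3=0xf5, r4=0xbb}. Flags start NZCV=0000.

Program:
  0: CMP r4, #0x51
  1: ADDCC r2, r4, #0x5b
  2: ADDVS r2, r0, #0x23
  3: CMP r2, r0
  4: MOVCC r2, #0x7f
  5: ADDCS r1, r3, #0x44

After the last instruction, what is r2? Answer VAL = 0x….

0: ✓ CMP  NZCV=0011
1: · ADDCC
2: ✓ ADDVS  r2←0xbf
3: ✓ CMP  NZCV=0010
4: · MOVCC
5: ✓ ADDCS  r1←0x39

VAL = 0xbf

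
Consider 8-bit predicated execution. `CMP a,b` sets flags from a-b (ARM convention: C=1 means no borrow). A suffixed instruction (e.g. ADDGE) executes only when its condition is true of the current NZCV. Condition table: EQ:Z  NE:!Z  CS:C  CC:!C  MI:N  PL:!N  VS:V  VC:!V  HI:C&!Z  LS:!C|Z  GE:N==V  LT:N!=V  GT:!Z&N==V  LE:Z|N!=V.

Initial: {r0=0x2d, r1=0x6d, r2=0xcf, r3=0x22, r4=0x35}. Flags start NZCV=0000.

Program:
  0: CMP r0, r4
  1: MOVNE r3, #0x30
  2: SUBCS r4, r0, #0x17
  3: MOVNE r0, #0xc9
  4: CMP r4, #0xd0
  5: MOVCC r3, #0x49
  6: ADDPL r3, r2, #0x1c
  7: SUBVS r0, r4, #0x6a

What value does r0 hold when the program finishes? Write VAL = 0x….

VAL = 0xc9

[0] flags=1000 → (cmp)
[1] flags=1000 NE?T → r3=0x30
[2] flags=1000 CS?F → skip
[3] flags=1000 NE?T → r0=0xc9
[4] flags=0000 → (cmp)
[5] flags=0000 CC?T → r3=0x49
[6] flags=0000 PL?T → r3=0xeb
[7] flags=0000 VS?F → skip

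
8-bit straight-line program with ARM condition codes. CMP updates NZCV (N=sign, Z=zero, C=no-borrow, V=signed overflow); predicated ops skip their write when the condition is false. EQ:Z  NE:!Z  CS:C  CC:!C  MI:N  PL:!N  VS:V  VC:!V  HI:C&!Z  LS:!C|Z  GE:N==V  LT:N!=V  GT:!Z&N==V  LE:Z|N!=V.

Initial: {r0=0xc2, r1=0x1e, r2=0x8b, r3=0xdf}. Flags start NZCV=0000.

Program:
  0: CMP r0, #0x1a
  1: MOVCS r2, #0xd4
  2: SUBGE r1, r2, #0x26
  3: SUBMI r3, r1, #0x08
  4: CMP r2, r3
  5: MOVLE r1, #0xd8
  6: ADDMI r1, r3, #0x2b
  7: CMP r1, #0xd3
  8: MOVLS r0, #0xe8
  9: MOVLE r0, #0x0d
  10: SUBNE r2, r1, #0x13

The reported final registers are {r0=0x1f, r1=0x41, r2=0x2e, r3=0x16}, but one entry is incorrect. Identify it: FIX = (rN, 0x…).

[0] flags=1010 → (cmp)
[1] flags=1010 CS?T → r2=0xd4
[2] flags=1010 GE?F → skip
[3] flags=1010 MI?T → r3=0x16
[4] flags=1010 → (cmp)
[5] flags=1010 LE?T → r1=0xd8
[6] flags=1010 MI?T → r1=0x41
[7] flags=0000 → (cmp)
[8] flags=0000 LS?T → r0=0xe8
[9] flags=0000 LE?F → skip
[10] flags=0000 NE?T → r2=0x2e

FIX = (r0, 0xe8)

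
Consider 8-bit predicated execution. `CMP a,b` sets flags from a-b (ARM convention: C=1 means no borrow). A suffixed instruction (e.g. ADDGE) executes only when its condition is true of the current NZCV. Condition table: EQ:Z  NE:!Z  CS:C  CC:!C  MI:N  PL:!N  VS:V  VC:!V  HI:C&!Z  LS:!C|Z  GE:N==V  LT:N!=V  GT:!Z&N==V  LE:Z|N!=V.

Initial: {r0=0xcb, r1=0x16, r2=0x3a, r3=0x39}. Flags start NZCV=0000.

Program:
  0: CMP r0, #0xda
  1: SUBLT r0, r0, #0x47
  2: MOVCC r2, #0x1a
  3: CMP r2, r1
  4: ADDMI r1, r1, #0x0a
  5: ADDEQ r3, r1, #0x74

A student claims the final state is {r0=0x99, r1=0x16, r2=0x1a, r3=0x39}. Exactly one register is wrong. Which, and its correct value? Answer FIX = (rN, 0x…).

0: ✓ CMP  NZCV=1000
1: ✓ SUBLT  r0←0x84
2: ✓ MOVCC  r2←0x1a
3: ✓ CMP  NZCV=0010
4: · ADDMI
5: · ADDEQ

FIX = (r0, 0x84)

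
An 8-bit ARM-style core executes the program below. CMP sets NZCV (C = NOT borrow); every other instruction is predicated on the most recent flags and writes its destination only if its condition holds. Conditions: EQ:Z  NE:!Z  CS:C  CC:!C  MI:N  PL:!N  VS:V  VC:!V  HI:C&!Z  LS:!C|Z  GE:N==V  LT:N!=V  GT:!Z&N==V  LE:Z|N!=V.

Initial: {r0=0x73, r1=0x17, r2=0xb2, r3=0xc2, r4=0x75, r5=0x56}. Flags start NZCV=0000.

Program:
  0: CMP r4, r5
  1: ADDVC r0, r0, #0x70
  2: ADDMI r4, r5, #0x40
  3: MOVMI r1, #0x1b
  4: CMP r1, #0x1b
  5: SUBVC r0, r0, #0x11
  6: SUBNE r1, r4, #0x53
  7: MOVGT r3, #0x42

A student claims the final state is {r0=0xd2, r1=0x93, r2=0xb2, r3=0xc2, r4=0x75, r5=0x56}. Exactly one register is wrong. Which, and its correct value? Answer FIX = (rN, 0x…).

0: ✓ CMP  NZCV=0010
1: ✓ ADDVC  r0←0xe3
2: · ADDMI
3: · MOVMI
4: ✓ CMP  NZCV=1000
5: ✓ SUBVC  r0←0xd2
6: ✓ SUBNE  r1←0x22
7: · MOVGT

FIX = (r1, 0x22)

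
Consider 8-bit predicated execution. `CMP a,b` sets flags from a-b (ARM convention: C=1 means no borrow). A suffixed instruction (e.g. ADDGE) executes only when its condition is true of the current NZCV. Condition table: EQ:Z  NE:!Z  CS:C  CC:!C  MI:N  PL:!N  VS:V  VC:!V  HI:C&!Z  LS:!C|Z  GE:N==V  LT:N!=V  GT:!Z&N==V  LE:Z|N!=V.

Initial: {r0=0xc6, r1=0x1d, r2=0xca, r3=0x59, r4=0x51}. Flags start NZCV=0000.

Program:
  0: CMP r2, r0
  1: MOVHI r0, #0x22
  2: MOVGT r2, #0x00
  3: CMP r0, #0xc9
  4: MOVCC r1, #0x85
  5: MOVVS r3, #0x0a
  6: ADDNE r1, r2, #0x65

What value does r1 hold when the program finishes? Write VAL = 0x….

VAL = 0x65

[0] flags=0010 → (cmp)
[1] flags=0010 HI?T → r0=0x22
[2] flags=0010 GT?T → r2=0x00
[3] flags=0000 → (cmp)
[4] flags=0000 CC?T → r1=0x85
[5] flags=0000 VS?F → skip
[6] flags=0000 NE?T → r1=0x65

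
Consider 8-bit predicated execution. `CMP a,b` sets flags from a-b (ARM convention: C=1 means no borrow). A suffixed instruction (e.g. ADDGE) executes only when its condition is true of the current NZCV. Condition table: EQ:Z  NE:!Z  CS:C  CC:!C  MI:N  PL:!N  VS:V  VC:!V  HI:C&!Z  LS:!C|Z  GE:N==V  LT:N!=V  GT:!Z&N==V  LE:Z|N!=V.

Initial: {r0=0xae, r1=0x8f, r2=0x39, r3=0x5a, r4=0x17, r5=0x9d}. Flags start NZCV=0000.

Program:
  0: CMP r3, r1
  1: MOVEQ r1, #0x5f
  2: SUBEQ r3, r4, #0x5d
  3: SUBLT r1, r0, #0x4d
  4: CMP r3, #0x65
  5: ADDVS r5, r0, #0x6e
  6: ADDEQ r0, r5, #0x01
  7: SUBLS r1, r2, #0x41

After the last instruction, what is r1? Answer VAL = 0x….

0: ✓ CMP  NZCV=1001
1: · MOVEQ
2: · SUBEQ
3: · SUBLT
4: ✓ CMP  NZCV=1000
5: · ADDVS
6: · ADDEQ
7: ✓ SUBLS  r1←0xf8

VAL = 0xf8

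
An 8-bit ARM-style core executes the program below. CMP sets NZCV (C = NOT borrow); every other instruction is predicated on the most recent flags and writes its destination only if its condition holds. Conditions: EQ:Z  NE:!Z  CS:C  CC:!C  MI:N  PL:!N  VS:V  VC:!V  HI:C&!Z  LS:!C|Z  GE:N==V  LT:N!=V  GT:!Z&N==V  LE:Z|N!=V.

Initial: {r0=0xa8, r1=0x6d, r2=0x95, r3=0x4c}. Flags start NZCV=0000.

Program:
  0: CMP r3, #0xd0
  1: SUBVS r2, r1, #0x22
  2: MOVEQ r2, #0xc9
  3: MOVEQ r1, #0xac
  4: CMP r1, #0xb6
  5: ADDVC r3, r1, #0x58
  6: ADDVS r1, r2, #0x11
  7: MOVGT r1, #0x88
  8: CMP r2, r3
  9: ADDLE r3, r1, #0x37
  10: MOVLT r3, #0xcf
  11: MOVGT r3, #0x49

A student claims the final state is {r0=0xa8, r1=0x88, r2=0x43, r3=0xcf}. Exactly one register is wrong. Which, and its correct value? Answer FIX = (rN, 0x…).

FIX = (r2, 0x95)

[0] flags=0000 → (cmp)
[1] flags=0000 VS?F → skip
[2] flags=0000 EQ?F → skip
[3] flags=0000 EQ?F → skip
[4] flags=1001 → (cmp)
[5] flags=1001 VC?F → skip
[6] flags=1001 VS?T → r1=0xa6
[7] flags=1001 GT?T → r1=0x88
[8] flags=0011 → (cmp)
[9] flags=0011 LE?T → r3=0xbf
[10] flags=0011 LT?T → r3=0xcf
[11] flags=0011 GT?F → skip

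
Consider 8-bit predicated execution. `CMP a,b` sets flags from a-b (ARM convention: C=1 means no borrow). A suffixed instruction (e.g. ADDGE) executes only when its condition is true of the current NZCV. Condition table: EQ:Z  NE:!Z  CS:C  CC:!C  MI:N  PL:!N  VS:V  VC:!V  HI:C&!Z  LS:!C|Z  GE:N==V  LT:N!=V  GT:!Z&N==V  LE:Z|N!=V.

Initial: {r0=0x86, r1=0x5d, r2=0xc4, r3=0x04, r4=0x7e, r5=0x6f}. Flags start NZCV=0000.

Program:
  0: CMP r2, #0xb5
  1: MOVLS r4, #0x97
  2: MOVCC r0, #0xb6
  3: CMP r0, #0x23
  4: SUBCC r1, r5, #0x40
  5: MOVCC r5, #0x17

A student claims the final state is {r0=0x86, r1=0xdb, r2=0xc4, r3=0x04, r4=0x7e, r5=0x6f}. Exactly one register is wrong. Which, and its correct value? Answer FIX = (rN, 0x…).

FIX = (r1, 0x5d)

0: ✓ CMP  NZCV=0010
1: · MOVLS
2: · MOVCC
3: ✓ CMP  NZCV=0011
4: · SUBCC
5: · MOVCC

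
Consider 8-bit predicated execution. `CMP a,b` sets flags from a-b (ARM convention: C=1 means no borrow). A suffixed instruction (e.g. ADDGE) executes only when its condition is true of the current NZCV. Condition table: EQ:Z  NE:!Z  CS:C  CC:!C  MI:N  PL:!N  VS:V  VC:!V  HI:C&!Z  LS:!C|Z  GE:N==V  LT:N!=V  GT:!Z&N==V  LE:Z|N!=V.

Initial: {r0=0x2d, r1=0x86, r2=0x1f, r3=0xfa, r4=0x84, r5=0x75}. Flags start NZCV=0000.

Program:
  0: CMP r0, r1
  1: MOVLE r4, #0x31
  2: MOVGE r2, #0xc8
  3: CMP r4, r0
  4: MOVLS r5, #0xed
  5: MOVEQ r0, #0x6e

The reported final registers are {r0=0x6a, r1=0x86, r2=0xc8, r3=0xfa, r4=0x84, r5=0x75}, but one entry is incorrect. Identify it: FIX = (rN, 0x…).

FIX = (r0, 0x2d)

[0] flags=1001 → (cmp)
[1] flags=1001 LE?F → skip
[2] flags=1001 GE?T → r2=0xc8
[3] flags=0011 → (cmp)
[4] flags=0011 LS?F → skip
[5] flags=0011 EQ?F → skip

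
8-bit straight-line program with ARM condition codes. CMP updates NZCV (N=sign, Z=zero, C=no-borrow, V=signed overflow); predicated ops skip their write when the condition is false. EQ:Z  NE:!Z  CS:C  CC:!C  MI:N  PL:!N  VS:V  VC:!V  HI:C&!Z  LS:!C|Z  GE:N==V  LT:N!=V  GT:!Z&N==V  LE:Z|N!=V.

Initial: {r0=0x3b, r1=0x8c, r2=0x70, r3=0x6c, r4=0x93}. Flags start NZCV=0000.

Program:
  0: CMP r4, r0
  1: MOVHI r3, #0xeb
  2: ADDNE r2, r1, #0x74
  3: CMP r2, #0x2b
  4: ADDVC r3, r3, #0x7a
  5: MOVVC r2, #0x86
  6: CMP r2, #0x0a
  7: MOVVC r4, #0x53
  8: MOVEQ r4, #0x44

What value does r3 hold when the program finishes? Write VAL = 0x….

[0] flags=0011 → (cmp)
[1] flags=0011 HI?T → r3=0xeb
[2] flags=0011 NE?T → r2=0x00
[3] flags=1000 → (cmp)
[4] flags=1000 VC?T → r3=0x65
[5] flags=1000 VC?T → r2=0x86
[6] flags=0011 → (cmp)
[7] flags=0011 VC?F → skip
[8] flags=0011 EQ?F → skip

VAL = 0x65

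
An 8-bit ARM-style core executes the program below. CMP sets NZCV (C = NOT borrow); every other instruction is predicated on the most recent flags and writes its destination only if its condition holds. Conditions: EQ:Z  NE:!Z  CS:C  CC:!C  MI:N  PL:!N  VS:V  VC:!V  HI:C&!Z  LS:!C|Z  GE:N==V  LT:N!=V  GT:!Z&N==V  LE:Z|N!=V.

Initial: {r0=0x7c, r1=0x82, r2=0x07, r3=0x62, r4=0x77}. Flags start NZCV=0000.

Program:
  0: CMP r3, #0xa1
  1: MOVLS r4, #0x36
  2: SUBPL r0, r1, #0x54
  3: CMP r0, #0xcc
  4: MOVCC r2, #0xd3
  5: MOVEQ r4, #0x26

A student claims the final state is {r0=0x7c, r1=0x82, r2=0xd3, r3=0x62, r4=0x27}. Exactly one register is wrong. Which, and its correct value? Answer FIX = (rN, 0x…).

FIX = (r4, 0x36)

0: ✓ CMP  NZCV=1001
1: ✓ MOVLS  r4←0x36
2: · SUBPL
3: ✓ CMP  NZCV=1001
4: ✓ MOVCC  r2←0xd3
5: · MOVEQ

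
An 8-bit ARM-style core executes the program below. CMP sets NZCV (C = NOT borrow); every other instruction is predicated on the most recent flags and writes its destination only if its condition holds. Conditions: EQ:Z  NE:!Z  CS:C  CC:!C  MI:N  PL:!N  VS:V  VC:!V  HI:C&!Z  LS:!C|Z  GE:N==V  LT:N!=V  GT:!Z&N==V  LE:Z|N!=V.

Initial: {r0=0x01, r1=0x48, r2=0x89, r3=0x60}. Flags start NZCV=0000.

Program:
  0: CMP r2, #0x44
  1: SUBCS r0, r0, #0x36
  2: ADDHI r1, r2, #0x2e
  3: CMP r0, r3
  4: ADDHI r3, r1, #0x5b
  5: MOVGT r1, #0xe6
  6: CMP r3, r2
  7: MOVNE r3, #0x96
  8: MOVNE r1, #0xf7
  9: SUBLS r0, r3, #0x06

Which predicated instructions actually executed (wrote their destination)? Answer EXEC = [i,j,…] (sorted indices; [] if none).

0: ✓ CMP  NZCV=0011
1: ✓ SUBCS  r0←0xcb
2: ✓ ADDHI  r1←0xb7
3: ✓ CMP  NZCV=0011
4: ✓ ADDHI  r3←0x12
5: · MOVGT
6: ✓ CMP  NZCV=1001
7: ✓ MOVNE  r3←0x96
8: ✓ MOVNE  r1←0xf7
9: ✓ SUBLS  r0←0x90

EXEC = [1,2,4,7,8,9]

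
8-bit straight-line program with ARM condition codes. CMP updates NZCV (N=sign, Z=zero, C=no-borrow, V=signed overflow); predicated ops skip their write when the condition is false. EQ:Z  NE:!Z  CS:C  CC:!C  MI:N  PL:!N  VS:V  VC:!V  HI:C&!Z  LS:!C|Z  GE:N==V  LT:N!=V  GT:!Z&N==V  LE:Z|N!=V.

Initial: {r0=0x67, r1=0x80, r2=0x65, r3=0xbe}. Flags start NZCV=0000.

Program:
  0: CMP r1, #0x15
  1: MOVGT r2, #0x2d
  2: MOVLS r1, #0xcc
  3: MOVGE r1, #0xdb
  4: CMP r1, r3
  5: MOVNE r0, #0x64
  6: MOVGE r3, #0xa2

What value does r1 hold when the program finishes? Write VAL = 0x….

VAL = 0x80

[0] flags=0011 → (cmp)
[1] flags=0011 GT?F → skip
[2] flags=0011 LS?F → skip
[3] flags=0011 GE?F → skip
[4] flags=1000 → (cmp)
[5] flags=1000 NE?T → r0=0x64
[6] flags=1000 GE?F → skip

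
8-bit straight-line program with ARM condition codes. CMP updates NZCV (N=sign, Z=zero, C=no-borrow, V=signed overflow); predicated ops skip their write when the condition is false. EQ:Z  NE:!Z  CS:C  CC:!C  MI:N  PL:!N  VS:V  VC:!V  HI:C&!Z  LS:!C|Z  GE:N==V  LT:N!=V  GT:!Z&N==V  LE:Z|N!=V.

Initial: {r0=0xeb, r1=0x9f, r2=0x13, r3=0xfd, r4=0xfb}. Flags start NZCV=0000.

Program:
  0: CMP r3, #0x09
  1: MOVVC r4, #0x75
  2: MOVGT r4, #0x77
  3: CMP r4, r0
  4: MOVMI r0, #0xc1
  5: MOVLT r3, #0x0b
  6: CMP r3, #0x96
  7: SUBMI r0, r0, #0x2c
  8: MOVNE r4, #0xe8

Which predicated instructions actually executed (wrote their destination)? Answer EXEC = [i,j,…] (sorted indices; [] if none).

[0] flags=1010 → (cmp)
[1] flags=1010 VC?T → r4=0x75
[2] flags=1010 GT?F → skip
[3] flags=1001 → (cmp)
[4] flags=1001 MI?T → r0=0xc1
[5] flags=1001 LT?F → skip
[6] flags=0010 → (cmp)
[7] flags=0010 MI?F → skip
[8] flags=0010 NE?T → r4=0xe8

EXEC = [1,4,8]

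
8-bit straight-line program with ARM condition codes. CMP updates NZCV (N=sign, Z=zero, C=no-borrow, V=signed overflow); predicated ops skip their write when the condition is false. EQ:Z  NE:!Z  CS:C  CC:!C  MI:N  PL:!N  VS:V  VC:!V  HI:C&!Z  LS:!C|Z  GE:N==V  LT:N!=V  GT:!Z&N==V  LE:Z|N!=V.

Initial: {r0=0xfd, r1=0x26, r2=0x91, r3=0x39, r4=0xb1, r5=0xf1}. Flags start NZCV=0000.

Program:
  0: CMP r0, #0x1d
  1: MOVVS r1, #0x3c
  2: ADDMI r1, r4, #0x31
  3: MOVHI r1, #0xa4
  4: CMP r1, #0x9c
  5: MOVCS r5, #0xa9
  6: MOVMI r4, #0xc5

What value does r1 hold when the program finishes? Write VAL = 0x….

VAL = 0xa4

[0] flags=1010 → (cmp)
[1] flags=1010 VS?F → skip
[2] flags=1010 MI?T → r1=0xe2
[3] flags=1010 HI?T → r1=0xa4
[4] flags=0010 → (cmp)
[5] flags=0010 CS?T → r5=0xa9
[6] flags=0010 MI?F → skip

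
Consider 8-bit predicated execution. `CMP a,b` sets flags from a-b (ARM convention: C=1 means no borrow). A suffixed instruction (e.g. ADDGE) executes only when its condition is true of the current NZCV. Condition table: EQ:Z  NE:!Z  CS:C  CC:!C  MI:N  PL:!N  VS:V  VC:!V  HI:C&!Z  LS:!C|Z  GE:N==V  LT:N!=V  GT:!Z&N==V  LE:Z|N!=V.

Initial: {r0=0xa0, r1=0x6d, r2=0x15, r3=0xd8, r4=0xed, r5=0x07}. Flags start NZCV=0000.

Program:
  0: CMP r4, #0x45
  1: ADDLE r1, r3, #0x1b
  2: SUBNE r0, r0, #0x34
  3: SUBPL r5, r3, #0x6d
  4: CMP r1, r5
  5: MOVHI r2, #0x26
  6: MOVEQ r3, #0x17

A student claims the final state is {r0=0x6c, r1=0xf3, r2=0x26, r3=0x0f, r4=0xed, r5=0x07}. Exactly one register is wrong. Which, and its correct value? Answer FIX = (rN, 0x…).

FIX = (r3, 0xd8)

0: ✓ CMP  NZCV=1010
1: ✓ ADDLE  r1←0xf3
2: ✓ SUBNE  r0←0x6c
3: · SUBPL
4: ✓ CMP  NZCV=1010
5: ✓ MOVHI  r2←0x26
6: · MOVEQ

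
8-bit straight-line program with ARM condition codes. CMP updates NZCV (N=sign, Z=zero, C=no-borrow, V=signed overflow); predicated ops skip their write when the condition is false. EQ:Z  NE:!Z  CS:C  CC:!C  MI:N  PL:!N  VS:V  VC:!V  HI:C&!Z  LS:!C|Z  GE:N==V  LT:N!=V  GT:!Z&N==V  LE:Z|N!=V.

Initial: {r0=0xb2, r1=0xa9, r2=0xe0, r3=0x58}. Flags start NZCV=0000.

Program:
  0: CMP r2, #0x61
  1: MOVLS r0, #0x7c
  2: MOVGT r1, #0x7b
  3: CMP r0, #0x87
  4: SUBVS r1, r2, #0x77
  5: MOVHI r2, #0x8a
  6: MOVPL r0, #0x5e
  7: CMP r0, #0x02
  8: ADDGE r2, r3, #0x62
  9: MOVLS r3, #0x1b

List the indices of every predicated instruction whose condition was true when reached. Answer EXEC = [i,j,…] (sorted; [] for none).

EXEC = [5,6,8]

0: ✓ CMP  NZCV=0011
1: · MOVLS
2: · MOVGT
3: ✓ CMP  NZCV=0010
4: · SUBVS
5: ✓ MOVHI  r2←0x8a
6: ✓ MOVPL  r0←0x5e
7: ✓ CMP  NZCV=0010
8: ✓ ADDGE  r2←0xba
9: · MOVLS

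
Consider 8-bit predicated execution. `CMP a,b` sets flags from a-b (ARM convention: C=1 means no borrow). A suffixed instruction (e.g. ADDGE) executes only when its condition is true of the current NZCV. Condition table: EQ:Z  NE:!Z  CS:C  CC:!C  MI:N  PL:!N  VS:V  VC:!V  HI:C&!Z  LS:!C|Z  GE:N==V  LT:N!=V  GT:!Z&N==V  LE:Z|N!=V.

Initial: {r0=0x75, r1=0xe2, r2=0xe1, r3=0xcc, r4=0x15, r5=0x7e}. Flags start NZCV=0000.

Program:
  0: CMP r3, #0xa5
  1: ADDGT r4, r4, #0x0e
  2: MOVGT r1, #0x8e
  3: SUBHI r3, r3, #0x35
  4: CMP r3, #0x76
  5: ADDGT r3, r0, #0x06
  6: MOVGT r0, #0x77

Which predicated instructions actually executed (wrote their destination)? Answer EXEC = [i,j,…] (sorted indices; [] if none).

0: ✓ CMP  NZCV=0010
1: ✓ ADDGT  r4←0x23
2: ✓ MOVGT  r1←0x8e
3: ✓ SUBHI  r3←0x97
4: ✓ CMP  NZCV=0011
5: · ADDGT
6: · MOVGT

EXEC = [1,2,3]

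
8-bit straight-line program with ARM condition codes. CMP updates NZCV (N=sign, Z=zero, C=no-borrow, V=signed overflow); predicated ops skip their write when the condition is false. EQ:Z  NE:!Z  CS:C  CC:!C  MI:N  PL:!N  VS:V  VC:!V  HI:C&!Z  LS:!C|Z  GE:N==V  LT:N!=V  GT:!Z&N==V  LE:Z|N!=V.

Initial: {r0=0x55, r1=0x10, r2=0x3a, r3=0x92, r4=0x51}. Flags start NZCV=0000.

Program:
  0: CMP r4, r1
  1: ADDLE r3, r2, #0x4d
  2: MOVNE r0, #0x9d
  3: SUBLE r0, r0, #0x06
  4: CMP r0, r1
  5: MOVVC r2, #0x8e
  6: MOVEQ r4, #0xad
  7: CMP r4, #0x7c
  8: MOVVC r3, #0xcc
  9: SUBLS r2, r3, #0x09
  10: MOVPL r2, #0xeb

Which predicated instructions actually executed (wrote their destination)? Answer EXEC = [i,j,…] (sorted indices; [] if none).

EXEC = [2,5,8,9]

0: ✓ CMP  NZCV=0010
1: · ADDLE
2: ✓ MOVNE  r0←0x9d
3: · SUBLE
4: ✓ CMP  NZCV=1010
5: ✓ MOVVC  r2←0x8e
6: · MOVEQ
7: ✓ CMP  NZCV=1000
8: ✓ MOVVC  r3←0xcc
9: ✓ SUBLS  r2←0xc3
10: · MOVPL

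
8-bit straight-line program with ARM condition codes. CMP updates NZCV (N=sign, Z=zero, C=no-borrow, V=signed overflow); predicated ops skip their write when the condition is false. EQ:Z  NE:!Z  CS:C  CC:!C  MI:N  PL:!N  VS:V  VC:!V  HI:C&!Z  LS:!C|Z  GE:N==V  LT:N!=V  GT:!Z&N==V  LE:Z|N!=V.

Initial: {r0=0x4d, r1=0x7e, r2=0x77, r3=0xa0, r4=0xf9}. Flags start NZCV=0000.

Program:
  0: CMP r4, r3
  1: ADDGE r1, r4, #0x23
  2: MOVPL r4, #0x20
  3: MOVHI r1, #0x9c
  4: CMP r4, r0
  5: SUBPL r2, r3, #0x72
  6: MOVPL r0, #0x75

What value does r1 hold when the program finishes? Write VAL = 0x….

VAL = 0x9c

[0] flags=0010 → (cmp)
[1] flags=0010 GE?T → r1=0x1c
[2] flags=0010 PL?T → r4=0x20
[3] flags=0010 HI?T → r1=0x9c
[4] flags=1000 → (cmp)
[5] flags=1000 PL?F → skip
[6] flags=1000 PL?F → skip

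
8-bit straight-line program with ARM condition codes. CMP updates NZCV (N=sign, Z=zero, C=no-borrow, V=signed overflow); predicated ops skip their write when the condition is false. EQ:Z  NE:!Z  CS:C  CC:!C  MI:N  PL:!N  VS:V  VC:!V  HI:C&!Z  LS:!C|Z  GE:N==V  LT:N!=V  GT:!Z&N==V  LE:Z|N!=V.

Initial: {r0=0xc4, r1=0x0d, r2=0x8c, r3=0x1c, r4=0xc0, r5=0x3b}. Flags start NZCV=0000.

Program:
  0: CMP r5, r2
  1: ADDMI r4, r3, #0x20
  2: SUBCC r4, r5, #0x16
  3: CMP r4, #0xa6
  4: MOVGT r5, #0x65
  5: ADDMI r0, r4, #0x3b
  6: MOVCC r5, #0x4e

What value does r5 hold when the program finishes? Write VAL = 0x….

VAL = 0x4e

0: ✓ CMP  NZCV=1001
1: ✓ ADDMI  r4←0x3c
2: ✓ SUBCC  r4←0x25
3: ✓ CMP  NZCV=0000
4: ✓ MOVGT  r5←0x65
5: · ADDMI
6: ✓ MOVCC  r5←0x4e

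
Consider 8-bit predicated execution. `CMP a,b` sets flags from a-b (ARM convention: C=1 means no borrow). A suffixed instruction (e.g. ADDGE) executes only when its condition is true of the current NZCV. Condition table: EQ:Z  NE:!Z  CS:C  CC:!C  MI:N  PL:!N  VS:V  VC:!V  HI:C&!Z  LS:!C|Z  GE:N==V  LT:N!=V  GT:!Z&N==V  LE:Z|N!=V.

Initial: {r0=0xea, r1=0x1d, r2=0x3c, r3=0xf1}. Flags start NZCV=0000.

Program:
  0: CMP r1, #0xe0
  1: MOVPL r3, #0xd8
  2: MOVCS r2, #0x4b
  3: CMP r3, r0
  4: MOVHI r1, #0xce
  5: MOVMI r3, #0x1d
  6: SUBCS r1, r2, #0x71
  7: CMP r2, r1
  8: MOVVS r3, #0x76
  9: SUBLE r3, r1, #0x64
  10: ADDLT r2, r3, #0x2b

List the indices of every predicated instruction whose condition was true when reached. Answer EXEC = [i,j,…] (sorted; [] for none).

EXEC = [1,5]

0: ✓ CMP  NZCV=0000
1: ✓ MOVPL  r3←0xd8
2: · MOVCS
3: ✓ CMP  NZCV=1000
4: · MOVHI
5: ✓ MOVMI  r3←0x1d
6: · SUBCS
7: ✓ CMP  NZCV=0010
8: · MOVVS
9: · SUBLE
10: · ADDLT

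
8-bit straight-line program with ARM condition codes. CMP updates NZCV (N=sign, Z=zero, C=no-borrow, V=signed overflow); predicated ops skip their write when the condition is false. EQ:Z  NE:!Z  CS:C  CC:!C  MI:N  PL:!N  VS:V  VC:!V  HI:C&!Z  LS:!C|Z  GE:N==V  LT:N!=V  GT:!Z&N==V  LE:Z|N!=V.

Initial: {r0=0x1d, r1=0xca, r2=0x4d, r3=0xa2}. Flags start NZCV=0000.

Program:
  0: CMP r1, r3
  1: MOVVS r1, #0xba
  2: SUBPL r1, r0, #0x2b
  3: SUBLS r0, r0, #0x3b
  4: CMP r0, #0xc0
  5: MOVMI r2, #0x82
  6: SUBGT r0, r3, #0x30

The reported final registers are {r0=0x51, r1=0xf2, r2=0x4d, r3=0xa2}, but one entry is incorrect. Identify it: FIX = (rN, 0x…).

0: ✓ CMP  NZCV=0010
1: · MOVVS
2: ✓ SUBPL  r1←0xf2
3: · SUBLS
4: ✓ CMP  NZCV=0000
5: · MOVMI
6: ✓ SUBGT  r0←0x72

FIX = (r0, 0x72)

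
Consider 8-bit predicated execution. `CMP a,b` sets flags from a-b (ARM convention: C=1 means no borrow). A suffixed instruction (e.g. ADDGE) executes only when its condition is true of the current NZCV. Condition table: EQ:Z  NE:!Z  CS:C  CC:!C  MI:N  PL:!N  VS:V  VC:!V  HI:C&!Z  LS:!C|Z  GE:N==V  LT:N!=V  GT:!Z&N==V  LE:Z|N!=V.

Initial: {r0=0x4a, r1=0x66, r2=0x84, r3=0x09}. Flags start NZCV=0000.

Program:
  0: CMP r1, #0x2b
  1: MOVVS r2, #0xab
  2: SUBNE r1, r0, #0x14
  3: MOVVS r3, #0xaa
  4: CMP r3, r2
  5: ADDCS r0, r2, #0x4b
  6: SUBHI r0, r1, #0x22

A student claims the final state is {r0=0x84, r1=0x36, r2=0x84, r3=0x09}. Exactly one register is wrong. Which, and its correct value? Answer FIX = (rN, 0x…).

[0] flags=0010 → (cmp)
[1] flags=0010 VS?F → skip
[2] flags=0010 NE?T → r1=0x36
[3] flags=0010 VS?F → skip
[4] flags=1001 → (cmp)
[5] flags=1001 CS?F → skip
[6] flags=1001 HI?F → skip

FIX = (r0, 0x4a)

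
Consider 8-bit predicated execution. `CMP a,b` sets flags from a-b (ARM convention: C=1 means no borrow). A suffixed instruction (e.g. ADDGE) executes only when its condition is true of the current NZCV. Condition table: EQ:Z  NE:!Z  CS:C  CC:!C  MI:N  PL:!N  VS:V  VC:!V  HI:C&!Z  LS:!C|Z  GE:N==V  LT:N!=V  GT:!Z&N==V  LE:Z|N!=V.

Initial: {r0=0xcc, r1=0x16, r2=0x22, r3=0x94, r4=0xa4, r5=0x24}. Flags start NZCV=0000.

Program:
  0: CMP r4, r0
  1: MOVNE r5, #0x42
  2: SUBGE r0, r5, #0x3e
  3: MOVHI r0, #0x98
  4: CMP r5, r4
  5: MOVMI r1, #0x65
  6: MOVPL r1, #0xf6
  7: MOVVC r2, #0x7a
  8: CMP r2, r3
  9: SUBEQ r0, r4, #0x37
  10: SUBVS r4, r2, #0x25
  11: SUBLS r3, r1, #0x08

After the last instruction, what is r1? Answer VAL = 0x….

[0] flags=1000 → (cmp)
[1] flags=1000 NE?T → r5=0x42
[2] flags=1000 GE?F → skip
[3] flags=1000 HI?F → skip
[4] flags=1001 → (cmp)
[5] flags=1001 MI?T → r1=0x65
[6] flags=1001 PL?F → skip
[7] flags=1001 VC?F → skip
[8] flags=1001 → (cmp)
[9] flags=1001 EQ?F → skip
[10] flags=1001 VS?T → r4=0xfd
[11] flags=1001 LS?T → r3=0x5d

VAL = 0x65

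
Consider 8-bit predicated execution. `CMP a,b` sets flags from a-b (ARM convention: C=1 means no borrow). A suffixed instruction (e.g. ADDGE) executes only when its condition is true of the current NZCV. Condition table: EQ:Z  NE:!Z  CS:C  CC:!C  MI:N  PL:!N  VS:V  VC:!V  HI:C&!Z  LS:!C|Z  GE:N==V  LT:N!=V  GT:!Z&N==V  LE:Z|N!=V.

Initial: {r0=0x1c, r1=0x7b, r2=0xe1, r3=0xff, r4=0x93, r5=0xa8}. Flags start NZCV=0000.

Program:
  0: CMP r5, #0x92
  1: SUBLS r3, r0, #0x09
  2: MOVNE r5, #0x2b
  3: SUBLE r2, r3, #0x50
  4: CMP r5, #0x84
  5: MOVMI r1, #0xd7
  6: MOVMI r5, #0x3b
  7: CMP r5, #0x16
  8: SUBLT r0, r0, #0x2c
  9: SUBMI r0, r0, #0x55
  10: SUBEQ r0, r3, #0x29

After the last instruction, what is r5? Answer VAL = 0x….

VAL = 0x3b

[0] flags=0010 → (cmp)
[1] flags=0010 LS?F → skip
[2] flags=0010 NE?T → r5=0x2b
[3] flags=0010 LE?F → skip
[4] flags=1001 → (cmp)
[5] flags=1001 MI?T → r1=0xd7
[6] flags=1001 MI?T → r5=0x3b
[7] flags=0010 → (cmp)
[8] flags=0010 LT?F → skip
[9] flags=0010 MI?F → skip
[10] flags=0010 EQ?F → skip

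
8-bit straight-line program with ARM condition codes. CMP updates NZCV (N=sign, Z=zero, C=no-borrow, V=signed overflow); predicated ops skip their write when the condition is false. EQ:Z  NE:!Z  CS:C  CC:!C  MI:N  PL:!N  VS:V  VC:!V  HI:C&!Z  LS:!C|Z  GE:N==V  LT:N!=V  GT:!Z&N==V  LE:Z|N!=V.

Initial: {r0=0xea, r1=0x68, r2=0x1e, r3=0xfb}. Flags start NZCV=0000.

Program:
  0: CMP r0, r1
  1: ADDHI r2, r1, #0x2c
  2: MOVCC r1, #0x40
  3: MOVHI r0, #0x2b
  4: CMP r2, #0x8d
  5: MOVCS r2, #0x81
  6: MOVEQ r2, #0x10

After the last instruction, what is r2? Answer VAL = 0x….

VAL = 0x81

[0] flags=1010 → (cmp)
[1] flags=1010 HI?T → r2=0x94
[2] flags=1010 CC?F → skip
[3] flags=1010 HI?T → r0=0x2b
[4] flags=0010 → (cmp)
[5] flags=0010 CS?T → r2=0x81
[6] flags=0010 EQ?F → skip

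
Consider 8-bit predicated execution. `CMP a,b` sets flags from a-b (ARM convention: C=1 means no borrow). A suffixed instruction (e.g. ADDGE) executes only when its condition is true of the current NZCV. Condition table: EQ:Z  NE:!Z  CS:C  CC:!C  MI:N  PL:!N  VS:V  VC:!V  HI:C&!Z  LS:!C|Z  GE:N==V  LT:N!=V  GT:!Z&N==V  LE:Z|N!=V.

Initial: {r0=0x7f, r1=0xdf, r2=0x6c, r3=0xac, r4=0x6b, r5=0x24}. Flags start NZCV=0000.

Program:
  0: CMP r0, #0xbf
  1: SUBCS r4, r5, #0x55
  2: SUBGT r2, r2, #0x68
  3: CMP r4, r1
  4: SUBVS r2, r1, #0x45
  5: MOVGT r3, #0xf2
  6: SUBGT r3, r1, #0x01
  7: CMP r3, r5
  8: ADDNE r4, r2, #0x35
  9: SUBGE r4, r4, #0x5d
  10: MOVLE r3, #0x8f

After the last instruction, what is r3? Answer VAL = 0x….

VAL = 0x8f

0: ✓ CMP  NZCV=1001
1: · SUBCS
2: ✓ SUBGT  r2←0x04
3: ✓ CMP  NZCV=1001
4: ✓ SUBVS  r2←0x9a
5: ✓ MOVGT  r3←0xf2
6: ✓ SUBGT  r3←0xde
7: ✓ CMP  NZCV=1010
8: ✓ ADDNE  r4←0xcf
9: · SUBGE
10: ✓ MOVLE  r3←0x8f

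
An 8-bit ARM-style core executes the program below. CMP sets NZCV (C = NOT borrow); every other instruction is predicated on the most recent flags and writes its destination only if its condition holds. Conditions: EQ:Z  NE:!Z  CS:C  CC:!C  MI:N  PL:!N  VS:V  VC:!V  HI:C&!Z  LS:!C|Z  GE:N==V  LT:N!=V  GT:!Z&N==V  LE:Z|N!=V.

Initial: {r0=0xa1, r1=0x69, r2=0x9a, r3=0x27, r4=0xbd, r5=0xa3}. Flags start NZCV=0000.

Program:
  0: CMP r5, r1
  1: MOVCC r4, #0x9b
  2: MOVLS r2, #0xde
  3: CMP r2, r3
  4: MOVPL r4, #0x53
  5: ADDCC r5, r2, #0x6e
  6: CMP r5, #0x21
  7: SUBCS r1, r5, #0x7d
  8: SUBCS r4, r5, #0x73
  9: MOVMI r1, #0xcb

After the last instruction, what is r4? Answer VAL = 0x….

[0] flags=0011 → (cmp)
[1] flags=0011 CC?F → skip
[2] flags=0011 LS?F → skip
[3] flags=0011 → (cmp)
[4] flags=0011 PL?T → r4=0x53
[5] flags=0011 CC?F → skip
[6] flags=1010 → (cmp)
[7] flags=1010 CS?T → r1=0x26
[8] flags=1010 CS?T → r4=0x30
[9] flags=1010 MI?T → r1=0xcb

VAL = 0x30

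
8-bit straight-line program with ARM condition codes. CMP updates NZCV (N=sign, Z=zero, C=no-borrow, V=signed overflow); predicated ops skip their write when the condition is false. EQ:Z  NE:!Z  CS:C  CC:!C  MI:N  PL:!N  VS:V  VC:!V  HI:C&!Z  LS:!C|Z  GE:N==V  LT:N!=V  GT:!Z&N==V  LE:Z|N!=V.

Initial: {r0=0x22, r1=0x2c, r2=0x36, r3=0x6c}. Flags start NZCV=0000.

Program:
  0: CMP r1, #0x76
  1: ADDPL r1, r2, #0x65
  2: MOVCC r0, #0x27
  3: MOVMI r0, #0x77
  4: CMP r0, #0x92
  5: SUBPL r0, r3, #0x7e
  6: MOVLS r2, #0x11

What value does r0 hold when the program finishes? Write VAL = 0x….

VAL = 0x77

[0] flags=1000 → (cmp)
[1] flags=1000 PL?F → skip
[2] flags=1000 CC?T → r0=0x27
[3] flags=1000 MI?T → r0=0x77
[4] flags=1001 → (cmp)
[5] flags=1001 PL?F → skip
[6] flags=1001 LS?T → r2=0x11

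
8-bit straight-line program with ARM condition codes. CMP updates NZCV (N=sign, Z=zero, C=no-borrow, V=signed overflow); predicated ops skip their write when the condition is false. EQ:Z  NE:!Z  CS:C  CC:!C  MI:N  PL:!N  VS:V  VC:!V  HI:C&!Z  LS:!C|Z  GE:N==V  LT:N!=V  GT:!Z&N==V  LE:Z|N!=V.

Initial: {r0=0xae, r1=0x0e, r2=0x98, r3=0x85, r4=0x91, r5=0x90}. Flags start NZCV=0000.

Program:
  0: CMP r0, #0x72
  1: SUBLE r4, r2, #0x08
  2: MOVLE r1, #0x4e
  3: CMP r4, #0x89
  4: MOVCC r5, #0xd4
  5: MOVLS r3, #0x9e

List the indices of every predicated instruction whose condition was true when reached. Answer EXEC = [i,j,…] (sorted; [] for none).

EXEC = [1,2]

[0] flags=0011 → (cmp)
[1] flags=0011 LE?T → r4=0x90
[2] flags=0011 LE?T → r1=0x4e
[3] flags=0010 → (cmp)
[4] flags=0010 CC?F → skip
[5] flags=0010 LS?F → skip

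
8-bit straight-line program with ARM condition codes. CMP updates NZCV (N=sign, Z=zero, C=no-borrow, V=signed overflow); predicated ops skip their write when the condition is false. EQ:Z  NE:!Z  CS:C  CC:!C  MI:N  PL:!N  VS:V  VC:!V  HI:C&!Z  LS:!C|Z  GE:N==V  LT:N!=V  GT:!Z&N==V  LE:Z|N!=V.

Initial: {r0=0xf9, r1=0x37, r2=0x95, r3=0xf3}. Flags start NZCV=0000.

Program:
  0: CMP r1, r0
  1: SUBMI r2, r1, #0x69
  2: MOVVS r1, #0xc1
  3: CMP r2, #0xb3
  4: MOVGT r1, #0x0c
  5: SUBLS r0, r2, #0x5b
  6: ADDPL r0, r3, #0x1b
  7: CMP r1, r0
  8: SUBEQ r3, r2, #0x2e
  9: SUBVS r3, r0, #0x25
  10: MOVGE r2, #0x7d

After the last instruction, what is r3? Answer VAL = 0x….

VAL = 0xf3

0: ✓ CMP  NZCV=0000
1: · SUBMI
2: · MOVVS
3: ✓ CMP  NZCV=1000
4: · MOVGT
5: ✓ SUBLS  r0←0x3a
6: · ADDPL
7: ✓ CMP  NZCV=1000
8: · SUBEQ
9: · SUBVS
10: · MOVGE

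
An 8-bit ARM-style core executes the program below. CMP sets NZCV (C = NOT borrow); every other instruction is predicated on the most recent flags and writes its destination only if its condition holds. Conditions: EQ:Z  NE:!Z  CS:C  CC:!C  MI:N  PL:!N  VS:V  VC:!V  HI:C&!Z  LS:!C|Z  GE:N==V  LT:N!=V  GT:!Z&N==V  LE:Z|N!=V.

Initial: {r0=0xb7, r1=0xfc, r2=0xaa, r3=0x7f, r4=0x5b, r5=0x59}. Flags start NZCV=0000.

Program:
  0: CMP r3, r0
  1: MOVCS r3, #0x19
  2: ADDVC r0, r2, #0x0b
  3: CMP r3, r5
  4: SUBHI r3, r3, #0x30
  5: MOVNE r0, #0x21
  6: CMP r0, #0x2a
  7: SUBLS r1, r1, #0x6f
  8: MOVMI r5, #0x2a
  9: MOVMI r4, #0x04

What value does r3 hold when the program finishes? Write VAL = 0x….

VAL = 0x4f

0: ✓ CMP  NZCV=1001
1: · MOVCS
2: · ADDVC
3: ✓ CMP  NZCV=0010
4: ✓ SUBHI  r3←0x4f
5: ✓ MOVNE  r0←0x21
6: ✓ CMP  NZCV=1000
7: ✓ SUBLS  r1←0x8d
8: ✓ MOVMI  r5←0x2a
9: ✓ MOVMI  r4←0x04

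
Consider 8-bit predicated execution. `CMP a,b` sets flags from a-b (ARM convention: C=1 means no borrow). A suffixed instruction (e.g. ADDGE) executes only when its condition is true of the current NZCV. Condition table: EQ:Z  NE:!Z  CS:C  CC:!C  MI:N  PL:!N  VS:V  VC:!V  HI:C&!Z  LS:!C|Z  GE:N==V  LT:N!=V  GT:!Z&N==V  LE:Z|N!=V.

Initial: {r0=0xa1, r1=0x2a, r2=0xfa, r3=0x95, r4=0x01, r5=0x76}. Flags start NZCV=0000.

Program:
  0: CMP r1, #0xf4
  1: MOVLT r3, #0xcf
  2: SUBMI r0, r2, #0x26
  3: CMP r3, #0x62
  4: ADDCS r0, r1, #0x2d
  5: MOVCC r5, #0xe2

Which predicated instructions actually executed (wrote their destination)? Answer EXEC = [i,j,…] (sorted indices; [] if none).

[0] flags=0000 → (cmp)
[1] flags=0000 LT?F → skip
[2] flags=0000 MI?F → skip
[3] flags=0011 → (cmp)
[4] flags=0011 CS?T → r0=0x57
[5] flags=0011 CC?F → skip

EXEC = [4]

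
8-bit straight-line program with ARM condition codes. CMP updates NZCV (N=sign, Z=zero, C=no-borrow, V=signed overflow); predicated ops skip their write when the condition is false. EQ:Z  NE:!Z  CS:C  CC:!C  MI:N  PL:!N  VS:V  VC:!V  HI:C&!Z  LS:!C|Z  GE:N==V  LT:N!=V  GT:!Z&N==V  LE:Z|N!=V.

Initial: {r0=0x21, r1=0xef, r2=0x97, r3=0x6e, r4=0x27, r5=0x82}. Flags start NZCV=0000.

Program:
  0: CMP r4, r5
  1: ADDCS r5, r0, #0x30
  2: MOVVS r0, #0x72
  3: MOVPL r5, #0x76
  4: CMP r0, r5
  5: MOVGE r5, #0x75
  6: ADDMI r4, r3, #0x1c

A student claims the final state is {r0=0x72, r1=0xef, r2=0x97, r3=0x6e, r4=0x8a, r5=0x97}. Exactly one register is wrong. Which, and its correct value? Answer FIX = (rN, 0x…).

FIX = (r5, 0x75)

0: ✓ CMP  NZCV=1001
1: · ADDCS
2: ✓ MOVVS  r0←0x72
3: · MOVPL
4: ✓ CMP  NZCV=1001
5: ✓ MOVGE  r5←0x75
6: ✓ ADDMI  r4←0x8a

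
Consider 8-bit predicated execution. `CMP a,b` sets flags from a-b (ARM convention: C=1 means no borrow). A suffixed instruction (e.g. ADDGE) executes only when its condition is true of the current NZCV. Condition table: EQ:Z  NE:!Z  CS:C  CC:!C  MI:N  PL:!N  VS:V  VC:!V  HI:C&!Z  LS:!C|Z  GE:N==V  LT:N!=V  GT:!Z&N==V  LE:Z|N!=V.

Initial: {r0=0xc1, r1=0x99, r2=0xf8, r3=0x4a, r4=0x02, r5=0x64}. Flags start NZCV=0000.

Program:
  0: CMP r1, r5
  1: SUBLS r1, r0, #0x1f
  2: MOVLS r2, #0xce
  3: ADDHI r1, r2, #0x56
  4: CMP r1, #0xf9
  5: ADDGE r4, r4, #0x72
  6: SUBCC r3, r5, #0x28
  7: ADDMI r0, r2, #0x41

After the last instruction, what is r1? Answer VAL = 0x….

VAL = 0x4e

0: ✓ CMP  NZCV=0011
1: · SUBLS
2: · MOVLS
3: ✓ ADDHI  r1←0x4e
4: ✓ CMP  NZCV=0000
5: ✓ ADDGE  r4←0x74
6: ✓ SUBCC  r3←0x3c
7: · ADDMI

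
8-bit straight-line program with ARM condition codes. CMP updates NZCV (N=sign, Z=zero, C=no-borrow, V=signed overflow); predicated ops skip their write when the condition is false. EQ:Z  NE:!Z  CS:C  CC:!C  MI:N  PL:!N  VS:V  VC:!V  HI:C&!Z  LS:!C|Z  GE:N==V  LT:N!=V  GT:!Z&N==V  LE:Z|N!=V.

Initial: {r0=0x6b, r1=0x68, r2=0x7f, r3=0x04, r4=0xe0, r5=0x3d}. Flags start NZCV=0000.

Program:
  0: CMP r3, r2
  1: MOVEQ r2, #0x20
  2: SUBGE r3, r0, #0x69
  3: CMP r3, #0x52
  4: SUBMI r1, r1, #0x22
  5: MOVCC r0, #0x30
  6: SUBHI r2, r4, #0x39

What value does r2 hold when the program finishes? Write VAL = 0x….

VAL = 0x7f

0: ✓ CMP  NZCV=1000
1: · MOVEQ
2: · SUBGE
3: ✓ CMP  NZCV=1000
4: ✓ SUBMI  r1←0x46
5: ✓ MOVCC  r0←0x30
6: · SUBHI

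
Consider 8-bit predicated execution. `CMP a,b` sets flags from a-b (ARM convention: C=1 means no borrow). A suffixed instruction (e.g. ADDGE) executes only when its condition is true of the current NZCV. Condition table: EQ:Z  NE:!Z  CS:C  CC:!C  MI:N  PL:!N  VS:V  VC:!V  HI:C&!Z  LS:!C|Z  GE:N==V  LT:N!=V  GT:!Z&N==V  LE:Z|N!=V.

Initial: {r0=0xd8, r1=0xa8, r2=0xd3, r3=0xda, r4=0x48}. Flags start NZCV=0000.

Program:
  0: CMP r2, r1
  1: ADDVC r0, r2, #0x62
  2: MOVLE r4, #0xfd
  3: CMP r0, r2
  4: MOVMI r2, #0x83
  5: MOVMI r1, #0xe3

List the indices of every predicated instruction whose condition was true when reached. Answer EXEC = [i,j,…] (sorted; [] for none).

EXEC = [1]

[0] flags=0010 → (cmp)
[1] flags=0010 VC?T → r0=0x35
[2] flags=0010 LE?F → skip
[3] flags=0000 → (cmp)
[4] flags=0000 MI?F → skip
[5] flags=0000 MI?F → skip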